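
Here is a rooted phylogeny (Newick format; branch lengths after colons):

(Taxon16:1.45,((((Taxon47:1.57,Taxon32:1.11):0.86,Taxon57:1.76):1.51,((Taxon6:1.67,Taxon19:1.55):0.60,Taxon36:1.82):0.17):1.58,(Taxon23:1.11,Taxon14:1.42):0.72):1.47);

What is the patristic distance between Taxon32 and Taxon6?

The path runs Taxon32 → … → MRCA → … → Taxon6; the MRCA is the node subtending (((Taxon47,Taxon32),Taxon57),((Taxon6,Taxon19),Taxon36)).
Branch lengths along that path: 1.11 + 0.86 + 1.51 + 0.17 + 0.60 + 1.67 = 5.92.

5.92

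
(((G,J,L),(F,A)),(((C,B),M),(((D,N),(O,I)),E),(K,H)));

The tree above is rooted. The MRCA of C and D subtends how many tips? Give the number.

10

The MRCA of C and D is the node subtending (((C,B),M),(((D,N),(O,I)),E),(K,H)).
That clade contains 10 terminal taxa: B, C, D, E, H, I, K, M, N, O.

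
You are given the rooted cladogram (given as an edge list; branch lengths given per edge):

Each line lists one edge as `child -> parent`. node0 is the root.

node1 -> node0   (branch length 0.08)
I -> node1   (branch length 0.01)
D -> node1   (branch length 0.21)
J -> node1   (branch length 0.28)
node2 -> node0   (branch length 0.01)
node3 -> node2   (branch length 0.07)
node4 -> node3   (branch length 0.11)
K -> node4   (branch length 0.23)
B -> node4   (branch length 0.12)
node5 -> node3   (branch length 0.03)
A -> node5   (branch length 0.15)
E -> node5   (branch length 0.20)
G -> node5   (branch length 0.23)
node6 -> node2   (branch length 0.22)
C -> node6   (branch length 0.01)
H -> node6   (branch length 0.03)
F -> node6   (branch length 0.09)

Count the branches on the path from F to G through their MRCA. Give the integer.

5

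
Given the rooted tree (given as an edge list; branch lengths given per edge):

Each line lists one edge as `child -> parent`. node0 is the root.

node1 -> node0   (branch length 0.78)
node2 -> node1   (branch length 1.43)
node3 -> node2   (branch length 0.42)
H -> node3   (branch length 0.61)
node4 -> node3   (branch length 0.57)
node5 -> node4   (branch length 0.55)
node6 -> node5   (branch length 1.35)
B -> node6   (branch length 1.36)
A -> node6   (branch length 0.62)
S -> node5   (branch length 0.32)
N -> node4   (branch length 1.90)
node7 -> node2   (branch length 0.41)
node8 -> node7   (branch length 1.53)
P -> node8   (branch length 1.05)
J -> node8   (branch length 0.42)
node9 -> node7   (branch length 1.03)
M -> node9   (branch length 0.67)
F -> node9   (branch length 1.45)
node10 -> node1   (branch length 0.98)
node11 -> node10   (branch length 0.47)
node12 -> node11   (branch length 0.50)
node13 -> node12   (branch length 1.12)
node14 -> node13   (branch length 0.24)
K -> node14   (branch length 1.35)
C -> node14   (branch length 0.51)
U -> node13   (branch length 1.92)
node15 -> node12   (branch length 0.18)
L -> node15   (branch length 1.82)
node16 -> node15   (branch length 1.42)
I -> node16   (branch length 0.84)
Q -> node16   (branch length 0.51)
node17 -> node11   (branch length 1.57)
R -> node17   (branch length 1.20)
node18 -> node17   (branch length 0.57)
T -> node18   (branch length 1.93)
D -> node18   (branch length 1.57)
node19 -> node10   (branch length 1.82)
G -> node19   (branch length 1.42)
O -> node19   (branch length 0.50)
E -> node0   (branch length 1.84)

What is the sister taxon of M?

F

M attaches to the tree at the node subtending (M,F).
The other lineage descending from that same node — the sister group — is the single tip F.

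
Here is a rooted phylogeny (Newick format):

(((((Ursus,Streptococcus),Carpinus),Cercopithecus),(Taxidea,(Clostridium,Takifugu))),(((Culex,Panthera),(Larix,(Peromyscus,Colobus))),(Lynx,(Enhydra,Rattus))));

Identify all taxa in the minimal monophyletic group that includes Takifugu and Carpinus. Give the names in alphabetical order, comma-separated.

Carpinus, Cercopithecus, Clostridium, Streptococcus, Takifugu, Taxidea, Ursus

Tracing Takifugu: it sits inside (Clostridium,Takifugu).
Tracing Carpinus: it sits inside ((Ursus,Streptococcus),Carpinus).
The smallest clade enclosing both is ((((Ursus,Streptococcus),Carpinus),Cercopithecus),(Taxidea,(Clostridium,Takifugu))); the answer is its 7 terminal taxa in alphabetical order.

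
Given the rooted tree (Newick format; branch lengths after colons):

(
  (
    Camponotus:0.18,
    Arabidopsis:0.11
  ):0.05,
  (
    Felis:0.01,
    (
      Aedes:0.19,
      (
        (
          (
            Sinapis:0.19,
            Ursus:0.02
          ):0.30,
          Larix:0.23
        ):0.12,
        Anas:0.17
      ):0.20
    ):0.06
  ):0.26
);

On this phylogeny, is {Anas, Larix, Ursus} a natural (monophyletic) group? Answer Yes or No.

The MRCA of the listed taxa subtends (((Sinapis,Ursus),Larix),Anas).
That clade also contains Sinapis, which is not in the proposed group, so the group is not monophyletic.

No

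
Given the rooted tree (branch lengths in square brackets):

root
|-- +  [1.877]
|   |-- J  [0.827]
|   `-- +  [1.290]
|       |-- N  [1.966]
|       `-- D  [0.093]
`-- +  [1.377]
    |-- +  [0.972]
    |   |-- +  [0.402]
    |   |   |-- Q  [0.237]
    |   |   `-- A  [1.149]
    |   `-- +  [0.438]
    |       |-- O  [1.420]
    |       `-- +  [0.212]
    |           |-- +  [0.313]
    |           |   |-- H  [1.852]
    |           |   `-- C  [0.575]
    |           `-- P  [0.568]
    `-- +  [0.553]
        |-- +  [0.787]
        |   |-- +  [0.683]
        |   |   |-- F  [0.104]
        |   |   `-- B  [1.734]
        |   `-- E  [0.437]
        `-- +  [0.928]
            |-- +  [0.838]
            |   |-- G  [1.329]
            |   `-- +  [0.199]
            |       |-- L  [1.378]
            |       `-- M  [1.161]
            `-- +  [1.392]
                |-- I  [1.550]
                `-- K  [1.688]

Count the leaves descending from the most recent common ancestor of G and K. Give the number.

5

The MRCA of G and K is the node subtending ((G,(L,M)),(I,K)).
That clade contains 5 terminal taxa: G, I, K, L, M.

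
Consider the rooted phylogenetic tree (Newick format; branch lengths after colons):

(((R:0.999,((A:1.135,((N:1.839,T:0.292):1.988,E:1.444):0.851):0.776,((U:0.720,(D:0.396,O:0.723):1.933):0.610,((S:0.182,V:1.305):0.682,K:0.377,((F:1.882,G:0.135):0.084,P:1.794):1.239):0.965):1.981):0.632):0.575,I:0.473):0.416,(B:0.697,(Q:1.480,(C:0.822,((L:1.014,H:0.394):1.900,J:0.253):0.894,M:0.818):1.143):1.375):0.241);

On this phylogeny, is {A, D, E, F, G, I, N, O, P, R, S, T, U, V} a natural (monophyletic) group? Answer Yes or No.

No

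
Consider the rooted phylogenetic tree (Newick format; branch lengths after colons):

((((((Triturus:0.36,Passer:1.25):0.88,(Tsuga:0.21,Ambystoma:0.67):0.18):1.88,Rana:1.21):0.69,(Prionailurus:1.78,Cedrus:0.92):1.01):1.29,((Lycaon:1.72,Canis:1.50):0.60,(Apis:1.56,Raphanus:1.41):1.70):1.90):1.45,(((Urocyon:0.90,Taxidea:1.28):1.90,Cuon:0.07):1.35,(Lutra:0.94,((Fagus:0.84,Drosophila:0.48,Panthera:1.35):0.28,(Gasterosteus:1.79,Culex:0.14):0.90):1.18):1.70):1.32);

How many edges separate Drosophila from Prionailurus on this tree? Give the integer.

The MRCA of Drosophila and Prionailurus is the root of the tree.
From Drosophila up to that node: 5 branches. From Prionailurus up to the same node: 4 branches. Total: 5 + 4 = 9.

9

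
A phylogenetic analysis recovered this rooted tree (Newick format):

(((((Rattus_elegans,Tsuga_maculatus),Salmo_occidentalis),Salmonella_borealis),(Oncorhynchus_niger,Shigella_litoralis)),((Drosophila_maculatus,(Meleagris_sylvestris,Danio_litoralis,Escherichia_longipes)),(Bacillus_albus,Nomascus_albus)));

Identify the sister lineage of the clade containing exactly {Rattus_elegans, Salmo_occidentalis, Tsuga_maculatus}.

The clade containing exactly {Rattus_elegans, Salmo_occidentalis, Tsuga_maculatus} attaches to the tree at the node subtending (((Rattus_elegans,Tsuga_maculatus),Salmo_occidentalis),Salmonella_borealis).
The other lineage descending from that same node — the sister group — is the single tip Salmonella_borealis.

Salmonella_borealis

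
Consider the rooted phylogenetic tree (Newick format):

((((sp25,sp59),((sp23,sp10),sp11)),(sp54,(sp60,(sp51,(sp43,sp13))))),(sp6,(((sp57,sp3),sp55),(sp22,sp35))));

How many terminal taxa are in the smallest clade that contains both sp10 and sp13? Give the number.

The MRCA of sp10 and sp13 is the node subtending (((sp25,sp59),((sp23,sp10),sp11)),(sp54,(sp60,(sp51,(sp43,sp13))))).
That clade contains 10 terminal taxa: sp10, sp11, sp13, sp23, sp25, sp43, sp51, sp54, sp59, sp60.

10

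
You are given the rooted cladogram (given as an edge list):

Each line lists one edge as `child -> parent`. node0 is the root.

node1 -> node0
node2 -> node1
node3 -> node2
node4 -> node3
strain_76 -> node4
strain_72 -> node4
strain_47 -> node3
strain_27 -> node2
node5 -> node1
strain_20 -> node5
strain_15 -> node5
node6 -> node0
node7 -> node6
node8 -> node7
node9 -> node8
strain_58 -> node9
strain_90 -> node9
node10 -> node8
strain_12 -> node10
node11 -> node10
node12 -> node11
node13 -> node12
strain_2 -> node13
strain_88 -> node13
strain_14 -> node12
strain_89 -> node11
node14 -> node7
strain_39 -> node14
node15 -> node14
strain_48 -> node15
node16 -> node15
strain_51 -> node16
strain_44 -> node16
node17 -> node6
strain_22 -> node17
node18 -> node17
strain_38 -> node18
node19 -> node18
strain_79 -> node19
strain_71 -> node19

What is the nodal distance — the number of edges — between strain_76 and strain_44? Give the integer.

11

The MRCA of strain_76 and strain_44 is the root of the tree.
From strain_76 up to that node: 5 branches. From strain_44 up to the same node: 6 branches. Total: 5 + 6 = 11.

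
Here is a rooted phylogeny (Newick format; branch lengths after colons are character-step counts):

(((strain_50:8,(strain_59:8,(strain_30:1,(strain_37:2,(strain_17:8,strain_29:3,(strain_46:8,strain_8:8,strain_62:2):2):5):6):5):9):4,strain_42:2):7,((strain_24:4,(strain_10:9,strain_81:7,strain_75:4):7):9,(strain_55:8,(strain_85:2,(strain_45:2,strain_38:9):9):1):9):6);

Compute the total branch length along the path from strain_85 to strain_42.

27

The path runs strain_85 → … → MRCA → … → strain_42; the MRCA is the root of the tree.
Branch lengths along that path: 2 + 1 + 9 + 6 + 7 + 2 = 27.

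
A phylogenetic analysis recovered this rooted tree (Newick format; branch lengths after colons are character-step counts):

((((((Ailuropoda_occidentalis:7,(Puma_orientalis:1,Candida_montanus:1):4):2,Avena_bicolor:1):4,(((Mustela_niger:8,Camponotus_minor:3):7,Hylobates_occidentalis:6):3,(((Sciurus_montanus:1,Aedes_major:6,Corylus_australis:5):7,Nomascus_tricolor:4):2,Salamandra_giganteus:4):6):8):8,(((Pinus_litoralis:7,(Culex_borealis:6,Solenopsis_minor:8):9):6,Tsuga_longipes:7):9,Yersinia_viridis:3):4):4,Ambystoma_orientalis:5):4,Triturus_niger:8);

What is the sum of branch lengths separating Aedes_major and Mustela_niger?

The path runs Aedes_major → … → MRCA → … → Mustela_niger; the MRCA is the node subtending (((Mustela_niger,Camponotus_minor),Hylobates_occidentalis),(((Sciurus_montanus,Aedes_major,Corylus_australis),Nomascus_tricolor),Salamandra_giganteus)).
Branch lengths along that path: 6 + 7 + 2 + 6 + 3 + 7 + 8 = 39.

39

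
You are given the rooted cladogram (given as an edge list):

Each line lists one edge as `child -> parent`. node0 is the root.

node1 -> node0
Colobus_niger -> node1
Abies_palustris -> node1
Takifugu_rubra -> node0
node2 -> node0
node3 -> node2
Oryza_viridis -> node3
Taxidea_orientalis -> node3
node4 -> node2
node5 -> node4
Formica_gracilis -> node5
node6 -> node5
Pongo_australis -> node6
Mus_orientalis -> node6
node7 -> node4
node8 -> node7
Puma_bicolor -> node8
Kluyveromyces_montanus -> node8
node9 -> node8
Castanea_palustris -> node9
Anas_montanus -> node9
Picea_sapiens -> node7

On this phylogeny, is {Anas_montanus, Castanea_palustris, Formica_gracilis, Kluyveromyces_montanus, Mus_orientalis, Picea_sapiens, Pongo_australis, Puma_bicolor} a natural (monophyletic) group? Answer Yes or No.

Yes

The most recent common ancestor of these taxa subtends ((Formica_gracilis,(Pongo_australis,Mus_orientalis)),((Puma_bicolor,Kluyveromyces_montanus,(Castanea_palustris,Anas_montanus)),Picea_sapiens)).
That clade has exactly 8 tips — every listed taxon and nothing else — so the group is monophyletic.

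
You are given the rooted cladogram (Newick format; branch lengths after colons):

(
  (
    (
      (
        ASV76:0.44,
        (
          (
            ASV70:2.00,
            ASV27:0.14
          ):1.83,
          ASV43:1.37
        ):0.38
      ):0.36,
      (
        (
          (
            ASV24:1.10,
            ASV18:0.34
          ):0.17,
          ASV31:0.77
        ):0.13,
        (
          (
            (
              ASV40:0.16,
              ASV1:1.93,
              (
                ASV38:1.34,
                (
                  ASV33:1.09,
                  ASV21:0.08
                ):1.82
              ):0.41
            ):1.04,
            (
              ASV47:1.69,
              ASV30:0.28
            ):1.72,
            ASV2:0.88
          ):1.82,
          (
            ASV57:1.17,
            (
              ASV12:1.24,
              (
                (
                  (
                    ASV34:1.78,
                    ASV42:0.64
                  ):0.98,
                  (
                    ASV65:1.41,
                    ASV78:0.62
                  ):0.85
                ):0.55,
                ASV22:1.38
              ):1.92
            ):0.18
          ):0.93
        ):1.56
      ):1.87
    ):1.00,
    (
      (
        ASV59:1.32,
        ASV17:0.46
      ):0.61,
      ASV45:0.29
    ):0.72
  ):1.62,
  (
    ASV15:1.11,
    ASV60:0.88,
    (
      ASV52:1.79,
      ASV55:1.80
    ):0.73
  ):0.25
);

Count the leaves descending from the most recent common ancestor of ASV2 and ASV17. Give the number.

25

The MRCA of ASV2 and ASV17 is the node subtending (((ASV76,((ASV70,ASV27),ASV43)),(((ASV24,ASV18),ASV31),(((ASV40,ASV1,(ASV38,(ASV33,ASV21))),(ASV47,ASV30),ASV2),(ASV57,(ASV12,(((ASV34,ASV42),(ASV65,ASV78)),ASV22)))))),((ASV59,ASV17),ASV45)).
That clade contains 25 terminal taxa: ASV1, ASV12, ASV17, ASV18, ASV2, ASV21, ASV22, ASV24, ASV27, ASV30, ASV31, ASV33, ASV34, ASV38, ASV40, ASV42, ASV43, ASV45, ASV47, ASV57, ASV59, ASV65, ASV70, ASV76, ASV78.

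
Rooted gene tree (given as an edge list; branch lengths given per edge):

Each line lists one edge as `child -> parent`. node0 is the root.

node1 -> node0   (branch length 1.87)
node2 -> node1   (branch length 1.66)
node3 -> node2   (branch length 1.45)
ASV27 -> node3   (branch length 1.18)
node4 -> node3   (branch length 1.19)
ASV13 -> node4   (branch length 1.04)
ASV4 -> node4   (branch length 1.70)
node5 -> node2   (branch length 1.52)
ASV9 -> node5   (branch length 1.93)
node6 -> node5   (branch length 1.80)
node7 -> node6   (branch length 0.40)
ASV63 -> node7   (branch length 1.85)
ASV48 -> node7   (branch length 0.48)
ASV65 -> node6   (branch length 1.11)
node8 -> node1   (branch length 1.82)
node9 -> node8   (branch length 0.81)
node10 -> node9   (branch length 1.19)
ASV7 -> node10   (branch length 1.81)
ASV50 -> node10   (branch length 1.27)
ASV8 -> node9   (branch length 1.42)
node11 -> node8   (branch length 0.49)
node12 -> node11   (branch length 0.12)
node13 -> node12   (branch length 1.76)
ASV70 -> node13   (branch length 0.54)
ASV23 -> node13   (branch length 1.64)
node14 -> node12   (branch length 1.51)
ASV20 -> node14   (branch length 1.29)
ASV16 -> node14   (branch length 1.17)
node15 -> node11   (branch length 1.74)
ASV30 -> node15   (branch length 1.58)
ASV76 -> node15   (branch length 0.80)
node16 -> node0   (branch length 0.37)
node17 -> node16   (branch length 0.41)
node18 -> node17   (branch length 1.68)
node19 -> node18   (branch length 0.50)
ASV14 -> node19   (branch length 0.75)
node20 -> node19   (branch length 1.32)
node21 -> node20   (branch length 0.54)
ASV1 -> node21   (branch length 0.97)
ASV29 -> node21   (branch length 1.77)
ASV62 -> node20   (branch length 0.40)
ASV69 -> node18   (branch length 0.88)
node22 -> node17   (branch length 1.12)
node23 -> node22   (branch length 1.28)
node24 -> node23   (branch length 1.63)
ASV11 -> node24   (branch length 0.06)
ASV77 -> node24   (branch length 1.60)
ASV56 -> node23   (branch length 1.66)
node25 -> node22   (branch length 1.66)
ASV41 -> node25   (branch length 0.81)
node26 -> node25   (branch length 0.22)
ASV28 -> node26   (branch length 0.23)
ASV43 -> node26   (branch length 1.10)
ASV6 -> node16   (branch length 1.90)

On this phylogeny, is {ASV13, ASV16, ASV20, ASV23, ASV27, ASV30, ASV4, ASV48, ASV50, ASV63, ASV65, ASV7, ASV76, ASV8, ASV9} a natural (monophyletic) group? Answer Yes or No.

The MRCA of the listed taxa subtends (((ASV27,(ASV13,ASV4)),(ASV9,((ASV63,ASV48),ASV65))),(((ASV7,ASV50),ASV8),(((ASV70,ASV23),(ASV20,ASV16)),(ASV30,ASV76)))).
That clade also contains ASV70, which is not in the proposed group, so the group is not monophyletic.

No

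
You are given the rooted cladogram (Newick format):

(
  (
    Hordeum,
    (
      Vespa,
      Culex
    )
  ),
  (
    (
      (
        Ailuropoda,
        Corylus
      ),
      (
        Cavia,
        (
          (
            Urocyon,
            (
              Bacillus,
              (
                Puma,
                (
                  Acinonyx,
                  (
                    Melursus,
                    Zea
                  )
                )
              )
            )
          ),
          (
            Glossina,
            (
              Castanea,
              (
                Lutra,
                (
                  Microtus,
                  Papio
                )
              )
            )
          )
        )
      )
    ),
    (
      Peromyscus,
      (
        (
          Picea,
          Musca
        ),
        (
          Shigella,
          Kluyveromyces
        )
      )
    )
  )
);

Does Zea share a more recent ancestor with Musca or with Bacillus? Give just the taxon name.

Bacillus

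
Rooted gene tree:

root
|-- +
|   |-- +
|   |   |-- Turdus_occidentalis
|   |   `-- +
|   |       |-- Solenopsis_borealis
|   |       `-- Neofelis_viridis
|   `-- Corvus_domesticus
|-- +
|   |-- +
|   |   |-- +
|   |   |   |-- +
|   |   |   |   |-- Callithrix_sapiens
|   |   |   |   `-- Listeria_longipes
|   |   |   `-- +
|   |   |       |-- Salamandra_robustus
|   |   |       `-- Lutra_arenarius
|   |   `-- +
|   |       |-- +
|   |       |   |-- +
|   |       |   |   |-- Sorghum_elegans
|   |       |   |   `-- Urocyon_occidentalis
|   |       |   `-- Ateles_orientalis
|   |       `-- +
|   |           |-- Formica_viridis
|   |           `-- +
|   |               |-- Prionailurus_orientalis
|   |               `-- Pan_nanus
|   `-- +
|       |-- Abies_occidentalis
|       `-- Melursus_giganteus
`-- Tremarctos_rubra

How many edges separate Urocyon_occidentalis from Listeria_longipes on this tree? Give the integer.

The MRCA of Urocyon_occidentalis and Listeria_longipes is the node subtending (((Callithrix_sapiens,Listeria_longipes),(Salamandra_robustus,Lutra_arenarius)),(((Sorghum_elegans,Urocyon_occidentalis),Ateles_orientalis),(Formica_viridis,(Prionailurus_orientalis,Pan_nanus)))).
From Urocyon_occidentalis up to that node: 4 branches. From Listeria_longipes up to the same node: 3 branches. Total: 4 + 3 = 7.

7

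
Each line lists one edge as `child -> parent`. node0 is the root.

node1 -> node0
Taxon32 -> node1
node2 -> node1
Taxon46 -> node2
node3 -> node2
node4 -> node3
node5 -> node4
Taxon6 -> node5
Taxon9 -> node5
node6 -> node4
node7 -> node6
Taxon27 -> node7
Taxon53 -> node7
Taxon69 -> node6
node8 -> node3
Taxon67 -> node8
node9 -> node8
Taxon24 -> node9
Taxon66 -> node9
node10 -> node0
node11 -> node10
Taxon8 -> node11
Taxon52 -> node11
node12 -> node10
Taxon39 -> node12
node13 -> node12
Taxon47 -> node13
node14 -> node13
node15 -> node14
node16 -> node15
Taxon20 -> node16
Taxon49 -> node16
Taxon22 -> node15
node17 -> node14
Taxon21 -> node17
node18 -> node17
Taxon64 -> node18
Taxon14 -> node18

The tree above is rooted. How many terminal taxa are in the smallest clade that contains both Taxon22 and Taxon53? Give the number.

20

The MRCA of Taxon22 and Taxon53 is the root, so the clade is the entire tree.
That clade contains 20 terminal taxa: Taxon14, Taxon20, Taxon21, Taxon22, Taxon24, Taxon27, Taxon32, Taxon39, Taxon46, Taxon47, Taxon49, Taxon52, Taxon53, Taxon6, Taxon64, Taxon66, Taxon67, Taxon69, Taxon8, Taxon9.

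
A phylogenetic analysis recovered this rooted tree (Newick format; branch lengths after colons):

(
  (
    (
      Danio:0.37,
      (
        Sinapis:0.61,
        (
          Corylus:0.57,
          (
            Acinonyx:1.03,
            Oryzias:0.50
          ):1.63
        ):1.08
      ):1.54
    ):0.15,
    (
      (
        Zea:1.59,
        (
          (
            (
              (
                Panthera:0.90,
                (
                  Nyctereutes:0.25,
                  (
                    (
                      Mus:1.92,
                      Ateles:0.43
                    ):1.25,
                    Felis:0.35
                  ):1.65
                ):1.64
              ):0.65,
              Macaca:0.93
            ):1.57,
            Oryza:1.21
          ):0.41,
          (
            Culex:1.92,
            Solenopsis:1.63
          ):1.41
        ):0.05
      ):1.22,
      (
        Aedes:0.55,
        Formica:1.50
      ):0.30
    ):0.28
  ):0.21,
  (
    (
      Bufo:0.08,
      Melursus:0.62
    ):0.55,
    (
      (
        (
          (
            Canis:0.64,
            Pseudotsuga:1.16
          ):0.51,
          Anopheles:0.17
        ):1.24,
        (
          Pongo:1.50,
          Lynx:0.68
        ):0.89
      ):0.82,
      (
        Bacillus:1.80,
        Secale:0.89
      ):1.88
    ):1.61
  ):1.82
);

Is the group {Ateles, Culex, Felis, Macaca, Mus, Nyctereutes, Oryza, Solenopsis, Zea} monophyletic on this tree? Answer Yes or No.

The MRCA of the listed taxa subtends (Zea,((((Panthera,(Nyctereutes,((Mus,Ateles),Felis))),Macaca),Oryza),(Culex,Solenopsis))).
That clade also contains Panthera, which is not in the proposed group, so the group is not monophyletic.

No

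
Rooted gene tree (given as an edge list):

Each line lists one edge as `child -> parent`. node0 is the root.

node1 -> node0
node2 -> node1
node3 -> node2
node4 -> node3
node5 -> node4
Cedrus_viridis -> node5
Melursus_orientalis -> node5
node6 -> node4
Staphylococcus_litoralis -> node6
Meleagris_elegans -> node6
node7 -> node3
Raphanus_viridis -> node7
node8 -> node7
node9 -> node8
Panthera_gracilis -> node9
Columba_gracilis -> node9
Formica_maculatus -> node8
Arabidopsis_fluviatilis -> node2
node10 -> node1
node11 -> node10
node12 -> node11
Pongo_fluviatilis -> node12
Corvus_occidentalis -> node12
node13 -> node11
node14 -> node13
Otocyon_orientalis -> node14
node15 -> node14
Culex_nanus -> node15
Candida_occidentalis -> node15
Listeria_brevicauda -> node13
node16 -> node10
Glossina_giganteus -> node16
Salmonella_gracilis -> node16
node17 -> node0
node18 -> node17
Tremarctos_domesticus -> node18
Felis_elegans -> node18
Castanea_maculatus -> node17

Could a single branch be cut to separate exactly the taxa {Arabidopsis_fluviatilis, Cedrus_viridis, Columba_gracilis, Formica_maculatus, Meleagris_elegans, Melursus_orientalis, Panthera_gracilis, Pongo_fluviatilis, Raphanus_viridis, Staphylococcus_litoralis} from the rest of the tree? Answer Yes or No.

No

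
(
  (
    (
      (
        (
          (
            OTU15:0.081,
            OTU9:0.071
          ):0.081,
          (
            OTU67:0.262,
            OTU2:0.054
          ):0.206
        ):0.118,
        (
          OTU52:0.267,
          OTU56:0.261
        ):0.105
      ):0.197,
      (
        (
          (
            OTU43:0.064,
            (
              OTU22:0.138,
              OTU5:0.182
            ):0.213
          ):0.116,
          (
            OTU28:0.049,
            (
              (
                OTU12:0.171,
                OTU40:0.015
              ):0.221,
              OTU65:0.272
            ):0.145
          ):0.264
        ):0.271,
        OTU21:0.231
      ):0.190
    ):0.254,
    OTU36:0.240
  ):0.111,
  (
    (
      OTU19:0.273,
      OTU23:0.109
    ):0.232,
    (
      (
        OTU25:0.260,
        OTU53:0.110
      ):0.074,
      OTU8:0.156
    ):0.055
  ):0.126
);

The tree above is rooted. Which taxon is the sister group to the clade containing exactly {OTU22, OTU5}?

OTU43

The clade containing exactly {OTU22, OTU5} attaches to the tree at the node subtending (OTU43,(OTU22,OTU5)).
The other lineage descending from that same node — the sister group — is the single tip OTU43.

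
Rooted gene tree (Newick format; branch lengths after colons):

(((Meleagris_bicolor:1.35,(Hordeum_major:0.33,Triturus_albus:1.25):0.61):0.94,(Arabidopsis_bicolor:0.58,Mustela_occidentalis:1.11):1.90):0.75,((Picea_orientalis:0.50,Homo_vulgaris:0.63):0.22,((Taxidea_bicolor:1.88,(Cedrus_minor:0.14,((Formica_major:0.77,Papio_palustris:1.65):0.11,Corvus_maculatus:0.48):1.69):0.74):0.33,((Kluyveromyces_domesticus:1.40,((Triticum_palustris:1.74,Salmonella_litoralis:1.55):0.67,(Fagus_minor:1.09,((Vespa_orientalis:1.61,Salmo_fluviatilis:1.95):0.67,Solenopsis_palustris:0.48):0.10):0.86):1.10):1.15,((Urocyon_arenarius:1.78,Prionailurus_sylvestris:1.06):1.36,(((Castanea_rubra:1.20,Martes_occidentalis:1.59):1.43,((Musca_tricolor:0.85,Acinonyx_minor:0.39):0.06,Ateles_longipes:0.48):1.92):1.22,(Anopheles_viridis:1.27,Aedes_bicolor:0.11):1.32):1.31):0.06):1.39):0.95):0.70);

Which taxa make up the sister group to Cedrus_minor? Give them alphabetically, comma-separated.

Cedrus_minor attaches to the tree at the node subtending (Cedrus_minor,((Formica_major,Papio_palustris),Corvus_maculatus)).
The other lineage descending from that same node — the sister group — is ((Formica_major,Papio_palustris),Corvus_maculatus); its 3 tips in alphabetical order are the answer.

Corvus_maculatus, Formica_major, Papio_palustris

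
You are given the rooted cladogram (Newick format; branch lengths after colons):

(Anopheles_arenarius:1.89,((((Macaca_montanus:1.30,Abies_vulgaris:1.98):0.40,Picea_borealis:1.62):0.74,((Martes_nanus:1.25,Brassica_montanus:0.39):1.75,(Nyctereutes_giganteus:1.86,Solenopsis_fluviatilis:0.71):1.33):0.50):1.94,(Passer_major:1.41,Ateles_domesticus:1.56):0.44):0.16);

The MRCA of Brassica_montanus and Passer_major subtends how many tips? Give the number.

The MRCA of Brassica_montanus and Passer_major is the node subtending ((((Macaca_montanus,Abies_vulgaris),Picea_borealis),((Martes_nanus,Brassica_montanus),(Nyctereutes_giganteus,Solenopsis_fluviatilis))),(Passer_major,Ateles_domesticus)).
That clade contains 9 terminal taxa: Abies_vulgaris, Ateles_domesticus, Brassica_montanus, Macaca_montanus, Martes_nanus, Nyctereutes_giganteus, Passer_major, Picea_borealis, Solenopsis_fluviatilis.

9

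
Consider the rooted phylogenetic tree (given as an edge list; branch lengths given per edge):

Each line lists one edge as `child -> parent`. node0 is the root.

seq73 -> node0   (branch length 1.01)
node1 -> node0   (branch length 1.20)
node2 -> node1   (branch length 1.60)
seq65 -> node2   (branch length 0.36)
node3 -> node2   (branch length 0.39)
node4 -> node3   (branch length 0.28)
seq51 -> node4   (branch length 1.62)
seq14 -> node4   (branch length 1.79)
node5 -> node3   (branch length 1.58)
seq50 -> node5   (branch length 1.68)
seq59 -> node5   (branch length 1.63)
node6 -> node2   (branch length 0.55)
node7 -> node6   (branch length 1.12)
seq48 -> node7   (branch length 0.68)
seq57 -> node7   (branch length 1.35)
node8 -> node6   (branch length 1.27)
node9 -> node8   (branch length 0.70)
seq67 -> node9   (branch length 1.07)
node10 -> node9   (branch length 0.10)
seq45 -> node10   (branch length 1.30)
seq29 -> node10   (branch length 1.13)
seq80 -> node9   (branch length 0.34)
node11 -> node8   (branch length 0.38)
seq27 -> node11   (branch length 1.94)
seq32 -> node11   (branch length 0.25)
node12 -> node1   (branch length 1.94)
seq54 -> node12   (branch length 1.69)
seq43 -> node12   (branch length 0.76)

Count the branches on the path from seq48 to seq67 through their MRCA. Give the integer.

The MRCA of seq48 and seq67 is the node subtending ((seq48,seq57),((seq67,(seq45,seq29),seq80),(seq27,seq32))).
From seq48 up to that node: 2 branches. From seq67 up to the same node: 3 branches. Total: 2 + 3 = 5.

5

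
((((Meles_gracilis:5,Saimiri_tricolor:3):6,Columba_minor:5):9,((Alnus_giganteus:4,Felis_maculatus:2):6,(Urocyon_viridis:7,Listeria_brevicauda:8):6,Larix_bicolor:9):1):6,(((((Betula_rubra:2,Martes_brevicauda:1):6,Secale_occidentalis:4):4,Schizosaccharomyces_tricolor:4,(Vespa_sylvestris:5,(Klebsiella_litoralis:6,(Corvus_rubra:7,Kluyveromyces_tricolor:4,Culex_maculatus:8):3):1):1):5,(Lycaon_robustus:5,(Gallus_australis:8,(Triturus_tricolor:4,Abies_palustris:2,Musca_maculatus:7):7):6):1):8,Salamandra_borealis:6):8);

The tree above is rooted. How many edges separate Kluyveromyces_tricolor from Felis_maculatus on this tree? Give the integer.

The MRCA of Kluyveromyces_tricolor and Felis_maculatus is the root of the tree.
From Kluyveromyces_tricolor up to that node: 7 branches. From Felis_maculatus up to the same node: 4 branches. Total: 7 + 4 = 11.

11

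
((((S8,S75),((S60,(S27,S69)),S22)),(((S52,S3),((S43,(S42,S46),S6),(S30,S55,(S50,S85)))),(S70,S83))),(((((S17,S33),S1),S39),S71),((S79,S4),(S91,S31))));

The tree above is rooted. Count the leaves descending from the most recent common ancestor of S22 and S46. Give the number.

The MRCA of S22 and S46 is the node subtending (((S8,S75),((S60,(S27,S69)),S22)),(((S52,S3),((S43,(S42,S46),S6),(S30,S55,(S50,S85)))),(S70,S83))).
That clade contains 18 terminal taxa: S22, S27, S3, S30, S42, S43, S46, S50, S52, S55, S6, S60, S69, S70, S75, S8, S83, S85.

18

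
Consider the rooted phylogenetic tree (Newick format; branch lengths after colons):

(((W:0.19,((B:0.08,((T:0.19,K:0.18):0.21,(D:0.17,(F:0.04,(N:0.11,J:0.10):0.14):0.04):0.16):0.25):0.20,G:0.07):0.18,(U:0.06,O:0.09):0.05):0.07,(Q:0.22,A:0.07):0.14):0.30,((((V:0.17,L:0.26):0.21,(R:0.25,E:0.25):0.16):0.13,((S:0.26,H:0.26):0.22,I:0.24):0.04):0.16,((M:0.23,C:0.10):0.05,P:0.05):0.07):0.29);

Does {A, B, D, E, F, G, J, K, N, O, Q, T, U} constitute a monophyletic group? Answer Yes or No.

The MRCA of the listed taxa is the root, so the smallest clade containing them is the whole tree.
That clade also contains C, H, I, L, M, P, R, S, V, W, which are not in the proposed group, so the group is not monophyletic.

No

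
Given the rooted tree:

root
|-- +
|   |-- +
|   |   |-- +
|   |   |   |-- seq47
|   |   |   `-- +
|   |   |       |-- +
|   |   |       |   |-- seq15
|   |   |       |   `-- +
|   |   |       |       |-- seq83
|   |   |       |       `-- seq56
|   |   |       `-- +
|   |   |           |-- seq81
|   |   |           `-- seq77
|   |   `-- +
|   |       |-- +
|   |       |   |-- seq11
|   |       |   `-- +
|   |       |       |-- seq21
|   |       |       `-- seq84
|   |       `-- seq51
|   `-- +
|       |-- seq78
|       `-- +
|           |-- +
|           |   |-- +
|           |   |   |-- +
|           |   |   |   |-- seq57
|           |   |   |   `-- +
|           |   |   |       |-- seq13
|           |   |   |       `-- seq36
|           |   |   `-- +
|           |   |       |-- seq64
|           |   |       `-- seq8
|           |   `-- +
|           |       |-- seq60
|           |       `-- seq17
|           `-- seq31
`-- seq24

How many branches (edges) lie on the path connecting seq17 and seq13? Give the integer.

The MRCA of seq17 and seq13 is the node subtending (((seq57,(seq13,seq36)),(seq64,seq8)),(seq60,seq17)).
From seq17 up to that node: 2 branches. From seq13 up to the same node: 4 branches. Total: 2 + 4 = 6.

6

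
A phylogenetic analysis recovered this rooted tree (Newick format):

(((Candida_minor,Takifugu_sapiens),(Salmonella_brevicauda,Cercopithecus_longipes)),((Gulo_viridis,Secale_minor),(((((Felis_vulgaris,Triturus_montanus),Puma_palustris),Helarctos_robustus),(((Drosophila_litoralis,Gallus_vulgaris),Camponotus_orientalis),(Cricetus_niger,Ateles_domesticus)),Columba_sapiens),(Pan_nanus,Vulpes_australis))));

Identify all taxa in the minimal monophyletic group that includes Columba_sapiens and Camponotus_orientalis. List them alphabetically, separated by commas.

Tracing Columba_sapiens: it sits inside ((((Felis_vulgaris,Triturus_montanus),Puma_palustris),Helarctos_robustus),(((Drosophila_litoralis,Gallus_vulgaris),Camponotus_orientalis),(Cricetus_niger,Ateles_domesticus)),Columba_sapiens).
Tracing Camponotus_orientalis: it sits inside ((Drosophila_litoralis,Gallus_vulgaris),Camponotus_orientalis).
The smallest clade enclosing both is ((((Felis_vulgaris,Triturus_montanus),Puma_palustris),Helarctos_robustus),(((Drosophila_litoralis,Gallus_vulgaris),Camponotus_orientalis),(Cricetus_niger,Ateles_domesticus)),Columba_sapiens); the answer is its 10 terminal taxa in alphabetical order.

Ateles_domesticus, Camponotus_orientalis, Columba_sapiens, Cricetus_niger, Drosophila_litoralis, Felis_vulgaris, Gallus_vulgaris, Helarctos_robustus, Puma_palustris, Triturus_montanus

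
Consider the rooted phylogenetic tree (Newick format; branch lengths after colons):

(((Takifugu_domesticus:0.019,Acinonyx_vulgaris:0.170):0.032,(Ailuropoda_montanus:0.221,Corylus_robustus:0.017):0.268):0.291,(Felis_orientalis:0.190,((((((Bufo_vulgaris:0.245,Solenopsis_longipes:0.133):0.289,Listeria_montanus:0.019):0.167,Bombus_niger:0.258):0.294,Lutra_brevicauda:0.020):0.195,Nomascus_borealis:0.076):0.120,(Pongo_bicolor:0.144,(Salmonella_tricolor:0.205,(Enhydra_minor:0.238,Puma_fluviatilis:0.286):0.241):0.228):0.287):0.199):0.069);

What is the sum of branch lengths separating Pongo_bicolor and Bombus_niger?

The path runs Pongo_bicolor → … → MRCA → … → Bombus_niger; the MRCA is the node subtending ((((((Bufo_vulgaris,Solenopsis_longipes),Listeria_montanus),Bombus_niger),Lutra_brevicauda),Nomascus_borealis),(Pongo_bicolor,(Salmonella_tricolor,(Enhydra_minor,Puma_fluviatilis)))).
Branch lengths along that path: 0.144 + 0.287 + 0.120 + 0.195 + 0.294 + 0.258 = 1.298.

1.298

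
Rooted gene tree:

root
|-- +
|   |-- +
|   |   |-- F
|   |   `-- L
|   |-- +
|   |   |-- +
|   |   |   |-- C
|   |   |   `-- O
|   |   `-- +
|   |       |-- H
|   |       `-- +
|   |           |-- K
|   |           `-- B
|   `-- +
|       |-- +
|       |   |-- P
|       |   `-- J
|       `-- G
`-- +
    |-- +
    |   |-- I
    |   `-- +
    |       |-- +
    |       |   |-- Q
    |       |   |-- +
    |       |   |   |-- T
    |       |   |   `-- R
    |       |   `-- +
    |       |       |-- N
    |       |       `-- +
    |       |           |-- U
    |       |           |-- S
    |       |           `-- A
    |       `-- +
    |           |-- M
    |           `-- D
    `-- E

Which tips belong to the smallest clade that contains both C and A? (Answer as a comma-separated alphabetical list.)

A, B, C, D, E, F, G, H, I, J, K, L, M, N, O, P, Q, R, S, T, U

Tracing C: it sits inside (C,O).
Tracing A: it sits inside (U,S,A).
The smallest clade enclosing both is the whole tree (their MRCA is the root), so the answer is all 21 tips in alphabetical order.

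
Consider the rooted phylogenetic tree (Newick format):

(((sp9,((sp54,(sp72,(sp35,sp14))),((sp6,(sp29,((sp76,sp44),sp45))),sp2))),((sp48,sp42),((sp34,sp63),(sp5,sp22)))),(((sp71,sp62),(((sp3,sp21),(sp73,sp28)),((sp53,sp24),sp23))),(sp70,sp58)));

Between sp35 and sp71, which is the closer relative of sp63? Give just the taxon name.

The MRCA of sp63 and sp35 subtends ((sp9,((sp54,(sp72,(sp35,sp14))),((sp6,(sp29,((sp76,sp44),sp45))),sp2))),((sp48,sp42),((sp34,sp63),(sp5,sp22)))) (17 taxa).
The MRCA of sp63 and sp71 is the root, subtending the entire tree (28 taxa).
The first is nested inside the second, so sp63 shares a more recent common ancestor with sp35.

sp35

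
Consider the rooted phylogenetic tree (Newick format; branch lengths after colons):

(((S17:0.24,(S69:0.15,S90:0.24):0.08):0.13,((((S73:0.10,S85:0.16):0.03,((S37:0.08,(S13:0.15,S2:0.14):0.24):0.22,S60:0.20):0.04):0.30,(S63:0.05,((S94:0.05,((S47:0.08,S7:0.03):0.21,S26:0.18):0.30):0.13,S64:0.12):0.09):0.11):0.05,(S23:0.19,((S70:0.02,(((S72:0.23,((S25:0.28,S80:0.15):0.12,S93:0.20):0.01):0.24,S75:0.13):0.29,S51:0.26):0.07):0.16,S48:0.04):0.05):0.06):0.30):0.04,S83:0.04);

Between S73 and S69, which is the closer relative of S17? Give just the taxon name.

The MRCA of S17 and S69 subtends (S17,(S69,S90)) (3 taxa).
The MRCA of S17 and S73 subtends ((S17,(S69,S90)),((((S73,S85),((S37,(S13,S2)),S60)),(S63,((S94,((S47,S7),S26)),S64))),(S23,((S70,(((S72,((S25,S80),S93)),S75),S51)),S48)))) (24 taxa).
The first is nested inside the second, so S17 shares a more recent common ancestor with S69.

S69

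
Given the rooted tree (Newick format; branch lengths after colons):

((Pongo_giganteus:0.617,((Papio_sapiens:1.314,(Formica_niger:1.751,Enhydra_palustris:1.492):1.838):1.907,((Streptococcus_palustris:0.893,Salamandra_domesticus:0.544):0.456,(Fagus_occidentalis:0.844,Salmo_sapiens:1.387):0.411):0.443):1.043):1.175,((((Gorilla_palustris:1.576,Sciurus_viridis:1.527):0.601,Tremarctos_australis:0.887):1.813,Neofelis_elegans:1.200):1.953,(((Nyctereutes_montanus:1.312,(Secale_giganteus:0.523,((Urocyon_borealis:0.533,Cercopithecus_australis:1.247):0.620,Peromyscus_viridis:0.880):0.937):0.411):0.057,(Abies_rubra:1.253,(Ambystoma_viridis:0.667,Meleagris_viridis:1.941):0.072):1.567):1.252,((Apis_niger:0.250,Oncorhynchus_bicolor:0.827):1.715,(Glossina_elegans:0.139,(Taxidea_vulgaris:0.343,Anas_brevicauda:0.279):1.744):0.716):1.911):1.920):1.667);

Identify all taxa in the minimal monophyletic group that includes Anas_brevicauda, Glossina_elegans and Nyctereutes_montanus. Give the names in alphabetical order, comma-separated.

Abies_rubra, Ambystoma_viridis, Anas_brevicauda, Apis_niger, Cercopithecus_australis, Glossina_elegans, Meleagris_viridis, Nyctereutes_montanus, Oncorhynchus_bicolor, Peromyscus_viridis, Secale_giganteus, Taxidea_vulgaris, Urocyon_borealis

Tracing Anas_brevicauda: it sits inside (Taxidea_vulgaris,Anas_brevicauda).
Tracing Glossina_elegans: it sits inside (Glossina_elegans,(Taxidea_vulgaris,Anas_brevicauda)).
Tracing Nyctereutes_montanus: it sits inside (Nyctereutes_montanus,(Secale_giganteus,((Urocyon_borealis,Cercopithecus_australis),Peromyscus_viridis))).
The smallest clade enclosing all 3 is (((Nyctereutes_montanus,(Secale_giganteus,((Urocyon_borealis,Cercopithecus_australis),Peromyscus_viridis))),(Abies_rubra,(Ambystoma_viridis,Meleagris_viridis))),((Apis_niger,Oncorhynchus_bicolor),(Glossina_elegans,(Taxidea_vulgaris,Anas_brevicauda)))); the answer is its 13 terminal taxa in alphabetical order.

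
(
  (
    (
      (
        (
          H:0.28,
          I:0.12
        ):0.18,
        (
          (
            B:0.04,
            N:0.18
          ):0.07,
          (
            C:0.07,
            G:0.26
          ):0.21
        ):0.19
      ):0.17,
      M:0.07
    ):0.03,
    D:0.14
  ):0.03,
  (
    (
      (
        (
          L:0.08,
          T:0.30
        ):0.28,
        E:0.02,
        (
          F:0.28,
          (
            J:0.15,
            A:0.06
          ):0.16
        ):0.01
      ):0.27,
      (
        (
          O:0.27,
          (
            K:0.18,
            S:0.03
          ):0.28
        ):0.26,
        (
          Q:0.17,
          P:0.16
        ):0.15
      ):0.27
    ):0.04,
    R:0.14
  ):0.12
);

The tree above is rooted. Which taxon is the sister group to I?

H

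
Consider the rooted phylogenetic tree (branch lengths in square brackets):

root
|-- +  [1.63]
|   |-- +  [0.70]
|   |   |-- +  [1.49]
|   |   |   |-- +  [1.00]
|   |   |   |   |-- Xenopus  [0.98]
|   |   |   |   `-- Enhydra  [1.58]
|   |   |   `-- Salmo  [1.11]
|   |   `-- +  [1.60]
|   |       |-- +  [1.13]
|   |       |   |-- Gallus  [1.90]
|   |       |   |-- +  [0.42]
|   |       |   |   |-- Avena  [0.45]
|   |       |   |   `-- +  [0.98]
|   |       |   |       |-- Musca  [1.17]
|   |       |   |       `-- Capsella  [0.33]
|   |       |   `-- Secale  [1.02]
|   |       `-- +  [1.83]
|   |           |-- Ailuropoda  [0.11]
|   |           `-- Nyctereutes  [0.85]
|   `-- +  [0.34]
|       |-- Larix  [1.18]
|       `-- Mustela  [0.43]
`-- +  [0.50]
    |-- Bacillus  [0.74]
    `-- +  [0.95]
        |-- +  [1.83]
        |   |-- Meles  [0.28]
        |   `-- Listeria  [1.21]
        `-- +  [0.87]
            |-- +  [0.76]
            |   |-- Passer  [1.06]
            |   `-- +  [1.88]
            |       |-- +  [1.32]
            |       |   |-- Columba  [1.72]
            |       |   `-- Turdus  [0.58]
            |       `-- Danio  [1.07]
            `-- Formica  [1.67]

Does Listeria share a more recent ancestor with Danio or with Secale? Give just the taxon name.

Danio

The MRCA of Listeria and Danio subtends ((Meles,Listeria),((Passer,((Columba,Turdus),Danio)),Formica)) (7 taxa).
The MRCA of Listeria and Secale is the root, subtending the entire tree (20 taxa).
The first is nested inside the second, so Listeria shares a more recent common ancestor with Danio.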